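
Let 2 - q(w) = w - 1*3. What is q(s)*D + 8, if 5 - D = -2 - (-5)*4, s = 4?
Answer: -5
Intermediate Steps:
q(w) = 5 - w (q(w) = 2 - (w - 1*3) = 2 - (w - 3) = 2 - (-3 + w) = 2 + (3 - w) = 5 - w)
D = -13 (D = 5 - (-2 - (-5)*4) = 5 - (-2 - 1*(-20)) = 5 - (-2 + 20) = 5 - 1*18 = 5 - 18 = -13)
q(s)*D + 8 = (5 - 1*4)*(-13) + 8 = (5 - 4)*(-13) + 8 = 1*(-13) + 8 = -13 + 8 = -5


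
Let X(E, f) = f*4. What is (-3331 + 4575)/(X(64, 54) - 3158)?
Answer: -622/1471 ≈ -0.42284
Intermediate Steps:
X(E, f) = 4*f
(-3331 + 4575)/(X(64, 54) - 3158) = (-3331 + 4575)/(4*54 - 3158) = 1244/(216 - 3158) = 1244/(-2942) = 1244*(-1/2942) = -622/1471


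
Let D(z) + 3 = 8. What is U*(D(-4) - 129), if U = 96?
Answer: -11904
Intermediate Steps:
D(z) = 5 (D(z) = -3 + 8 = 5)
U*(D(-4) - 129) = 96*(5 - 129) = 96*(-124) = -11904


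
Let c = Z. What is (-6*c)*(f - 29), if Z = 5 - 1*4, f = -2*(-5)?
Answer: 114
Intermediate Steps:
f = 10
Z = 1 (Z = 5 - 4 = 1)
c = 1
(-6*c)*(f - 29) = (-6*1)*(10 - 29) = -6*(-19) = 114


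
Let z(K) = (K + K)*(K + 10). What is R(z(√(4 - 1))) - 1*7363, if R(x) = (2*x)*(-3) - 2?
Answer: -7401 - 120*√3 ≈ -7608.8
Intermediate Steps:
z(K) = 2*K*(10 + K) (z(K) = (2*K)*(10 + K) = 2*K*(10 + K))
R(x) = -2 - 6*x (R(x) = -6*x - 2 = -2 - 6*x)
R(z(√(4 - 1))) - 1*7363 = (-2 - 12*√(4 - 1)*(10 + √(4 - 1))) - 1*7363 = (-2 - 12*√3*(10 + √3)) - 7363 = -7365 - 12*√3*(10 + √3)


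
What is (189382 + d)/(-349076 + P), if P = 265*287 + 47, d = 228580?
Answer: -208981/136487 ≈ -1.5311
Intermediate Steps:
P = 76102 (P = 76055 + 47 = 76102)
(189382 + d)/(-349076 + P) = (189382 + 228580)/(-349076 + 76102) = 417962/(-272974) = 417962*(-1/272974) = -208981/136487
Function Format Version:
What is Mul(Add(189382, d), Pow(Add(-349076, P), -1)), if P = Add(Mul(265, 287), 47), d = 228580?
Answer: Rational(-208981, 136487) ≈ -1.5311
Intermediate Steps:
P = 76102 (P = Add(76055, 47) = 76102)
Mul(Add(189382, d), Pow(Add(-349076, P), -1)) = Mul(Add(189382, 228580), Pow(Add(-349076, 76102), -1)) = Mul(417962, Pow(-272974, -1)) = Mul(417962, Rational(-1, 272974)) = Rational(-208981, 136487)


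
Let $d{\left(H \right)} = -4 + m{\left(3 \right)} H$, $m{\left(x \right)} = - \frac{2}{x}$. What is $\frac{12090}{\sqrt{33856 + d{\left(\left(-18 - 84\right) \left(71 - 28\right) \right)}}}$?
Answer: $\frac{6045 \sqrt{9194}}{9194} \approx 63.044$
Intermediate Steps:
$d{\left(H \right)} = -4 - \frac{2 H}{3}$ ($d{\left(H \right)} = -4 + - \frac{2}{3} H = -4 + \left(-2\right) \frac{1}{3} H = -4 - \frac{2 H}{3}$)
$\frac{12090}{\sqrt{33856 + d{\left(\left(-18 - 84\right) \left(71 - 28\right) \right)}}} = \frac{12090}{\sqrt{33856 - \left(4 + \frac{2 \left(-18 - 84\right) \left(71 - 28\right)}{3}\right)}} = \frac{12090}{\sqrt{33856 - \left(4 + \frac{2 \left(\left(-102\right) 43\right)}{3}\right)}} = \frac{12090}{\sqrt{33856 - -2920}} = \frac{12090}{\sqrt{33856 + \left(-4 + 2924\right)}} = \frac{12090}{\sqrt{33856 + 2920}} = \frac{12090}{\sqrt{36776}} = \frac{12090}{2 \sqrt{9194}} = 12090 \frac{\sqrt{9194}}{18388} = \frac{6045 \sqrt{9194}}{9194}$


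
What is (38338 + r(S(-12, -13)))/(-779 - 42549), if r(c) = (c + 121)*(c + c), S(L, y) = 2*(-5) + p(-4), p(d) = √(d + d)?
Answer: -18051/21664 - 101*I*√2/10832 ≈ -0.83323 - 0.013186*I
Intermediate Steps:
p(d) = √2*√d (p(d) = √(2*d) = √2*√d)
S(L, y) = -10 + 2*I*√2 (S(L, y) = 2*(-5) + √2*√(-4) = -10 + √2*(2*I) = -10 + 2*I*√2)
r(c) = 2*c*(121 + c) (r(c) = (121 + c)*(2*c) = 2*c*(121 + c))
(38338 + r(S(-12, -13)))/(-779 - 42549) = (38338 + 2*(-10 + 2*I*√2)*(121 + (-10 + 2*I*√2)))/(-779 - 42549) = (38338 + 2*(-10 + 2*I*√2)*(111 + 2*I*√2))/(-43328) = (38338 + 2*(-10 + 2*I*√2)*(111 + 2*I*√2))*(-1/43328) = -19169/21664 - (-10 + 2*I*√2)*(111 + 2*I*√2)/21664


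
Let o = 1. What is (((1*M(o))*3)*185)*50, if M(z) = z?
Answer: 27750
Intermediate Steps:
(((1*M(o))*3)*185)*50 = (((1*1)*3)*185)*50 = ((1*3)*185)*50 = (3*185)*50 = 555*50 = 27750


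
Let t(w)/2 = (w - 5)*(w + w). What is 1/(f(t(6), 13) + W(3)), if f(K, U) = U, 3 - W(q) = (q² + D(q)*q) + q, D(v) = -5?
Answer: 1/19 ≈ 0.052632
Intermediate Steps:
t(w) = 4*w*(-5 + w) (t(w) = 2*((w - 5)*(w + w)) = 2*((-5 + w)*(2*w)) = 2*(2*w*(-5 + w)) = 4*w*(-5 + w))
W(q) = 3 - q² + 4*q (W(q) = 3 - ((q² - 5*q) + q) = 3 - (q² - 4*q) = 3 + (-q² + 4*q) = 3 - q² + 4*q)
1/(f(t(6), 13) + W(3)) = 1/(13 + (3 - 1*3² + 4*3)) = 1/(13 + (3 - 1*9 + 12)) = 1/(13 + (3 - 9 + 12)) = 1/(13 + 6) = 1/19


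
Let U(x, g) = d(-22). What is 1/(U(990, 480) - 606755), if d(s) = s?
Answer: -1/606777 ≈ -1.6481e-6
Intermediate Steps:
U(x, g) = -22
1/(U(990, 480) - 606755) = 1/(-22 - 606755) = 1/(-606777) = -1/606777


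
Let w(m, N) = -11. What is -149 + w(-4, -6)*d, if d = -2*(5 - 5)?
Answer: -149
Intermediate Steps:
d = 0 (d = -2*0 = 0)
-149 + w(-4, -6)*d = -149 - 11*0 = -149 + 0 = -149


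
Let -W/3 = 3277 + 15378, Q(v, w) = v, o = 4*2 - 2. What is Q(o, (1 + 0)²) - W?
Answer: 55971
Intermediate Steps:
o = 6 (o = 8 - 2 = 6)
W = -55965 (W = -3*(3277 + 15378) = -3*18655 = -55965)
Q(o, (1 + 0)²) - W = 6 - 1*(-55965) = 6 + 55965 = 55971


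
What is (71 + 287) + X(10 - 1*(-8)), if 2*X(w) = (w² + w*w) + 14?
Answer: 689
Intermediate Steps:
X(w) = 7 + w² (X(w) = ((w² + w*w) + 14)/2 = ((w² + w²) + 14)/2 = (2*w² + 14)/2 = (14 + 2*w²)/2 = 7 + w²)
(71 + 287) + X(10 - 1*(-8)) = (71 + 287) + (7 + (10 - 1*(-8))²) = 358 + (7 + (10 + 8)²) = 358 + (7 + 18²) = 358 + (7 + 324) = 358 + 331 = 689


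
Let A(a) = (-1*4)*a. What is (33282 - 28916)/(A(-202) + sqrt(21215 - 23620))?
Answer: 3527728/655269 - 4366*I*sqrt(2405)/655269 ≈ 5.3836 - 0.32675*I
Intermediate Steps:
A(a) = -4*a
(33282 - 28916)/(A(-202) + sqrt(21215 - 23620)) = (33282 - 28916)/(-4*(-202) + sqrt(21215 - 23620)) = 4366/(808 + sqrt(-2405)) = 4366/(808 + I*sqrt(2405))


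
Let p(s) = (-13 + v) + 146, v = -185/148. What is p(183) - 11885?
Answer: -47013/4 ≈ -11753.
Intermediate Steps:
v = -5/4 (v = -185*1/148 = -5/4 ≈ -1.2500)
p(s) = 527/4 (p(s) = (-13 - 5/4) + 146 = -57/4 + 146 = 527/4)
p(183) - 11885 = 527/4 - 11885 = -47013/4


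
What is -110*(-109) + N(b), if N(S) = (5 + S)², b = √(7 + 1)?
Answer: 12023 + 20*√2 ≈ 12051.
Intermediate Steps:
b = 2*√2 (b = √8 = 2*√2 ≈ 2.8284)
-110*(-109) + N(b) = -110*(-109) + (5 + 2*√2)² = 11990 + (5 + 2*√2)²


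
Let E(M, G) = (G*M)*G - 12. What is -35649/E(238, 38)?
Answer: -35649/343660 ≈ -0.10373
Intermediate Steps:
E(M, G) = -12 + M*G**2 (E(M, G) = M*G**2 - 12 = -12 + M*G**2)
-35649/E(238, 38) = -35649/(-12 + 238*38**2) = -35649/(-12 + 238*1444) = -35649/(-12 + 343672) = -35649/343660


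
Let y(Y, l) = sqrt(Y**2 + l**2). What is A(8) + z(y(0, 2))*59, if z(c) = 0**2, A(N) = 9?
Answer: 9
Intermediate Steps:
z(c) = 0
A(8) + z(y(0, 2))*59 = 9 + 0*59 = 9 + 0 = 9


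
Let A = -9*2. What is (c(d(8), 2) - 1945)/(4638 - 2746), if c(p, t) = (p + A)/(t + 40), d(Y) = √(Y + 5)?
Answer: -619/602 + √13/79464 ≈ -1.0282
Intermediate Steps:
d(Y) = √(5 + Y)
A = -18
c(p, t) = (-18 + p)/(40 + t) (c(p, t) = (p - 18)/(t + 40) = (-18 + p)/(40 + t))
(c(d(8), 2) - 1945)/(4638 - 2746) = ((-18 + √(5 + 8))/(40 + 2) - 1945)/(4638 - 2746) = ((-18 + √13)/42 - 1945)/1892 = ((-18 + √13)/42 - 1945)*(1/1892) = ((-3/7 + √13/42) - 1945)*(1/1892) = (-13618/7 + √13/42)*(1/1892) = -619/602 + √13/79464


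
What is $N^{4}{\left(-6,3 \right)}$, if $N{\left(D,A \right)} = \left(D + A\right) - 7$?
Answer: $10000$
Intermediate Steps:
$N{\left(D,A \right)} = -7 + A + D$ ($N{\left(D,A \right)} = \left(A + D\right) - 7 = -7 + A + D$)
$N^{4}{\left(-6,3 \right)} = \left(-7 + 3 - 6\right)^{4} = \left(-10\right)^{4} = 10000$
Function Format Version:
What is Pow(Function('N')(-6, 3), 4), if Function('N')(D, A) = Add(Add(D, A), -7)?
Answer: 10000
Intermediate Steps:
Function('N')(D, A) = Add(-7, A, D) (Function('N')(D, A) = Add(Add(A, D), -7) = Add(-7, A, D))
Pow(Function('N')(-6, 3), 4) = Pow(Add(-7, 3, -6), 4) = Pow(-10, 4) = 10000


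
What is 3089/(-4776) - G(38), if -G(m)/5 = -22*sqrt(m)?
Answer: -3089/4776 - 110*sqrt(38) ≈ -678.73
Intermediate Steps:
G(m) = 110*sqrt(m) (G(m) = -(-110)*sqrt(m) = 110*sqrt(m))
3089/(-4776) - G(38) = 3089/(-4776) - 110*sqrt(38) = 3089*(-1/4776) - 110*sqrt(38) = -3089/4776 - 110*sqrt(38)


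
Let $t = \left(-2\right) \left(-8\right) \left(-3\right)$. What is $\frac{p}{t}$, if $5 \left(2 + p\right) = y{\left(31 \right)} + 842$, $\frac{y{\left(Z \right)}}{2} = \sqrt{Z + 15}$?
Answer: $- \frac{52}{15} - \frac{\sqrt{46}}{120} \approx -3.5232$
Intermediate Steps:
$y{\left(Z \right)} = 2 \sqrt{15 + Z}$ ($y{\left(Z \right)} = 2 \sqrt{Z + 15} = 2 \sqrt{15 + Z}$)
$t = -48$ ($t = 16 \left(-3\right) = -48$)
$p = \frac{832}{5} + \frac{2 \sqrt{46}}{5}$ ($p = -2 + \frac{2 \sqrt{15 + 31} + 842}{5} = -2 + \frac{2 \sqrt{46} + 842}{5} = -2 + \frac{842 + 2 \sqrt{46}}{5} = -2 + \left(\frac{842}{5} + \frac{2 \sqrt{46}}{5}\right) = \frac{832}{5} + \frac{2 \sqrt{46}}{5} \approx 169.11$)
$\frac{p}{t} = \frac{\frac{832}{5} + \frac{2 \sqrt{46}}{5}}{-48} = - \frac{\frac{832}{5} + \frac{2 \sqrt{46}}{5}}{48} = - \frac{52}{15} - \frac{\sqrt{46}}{120}$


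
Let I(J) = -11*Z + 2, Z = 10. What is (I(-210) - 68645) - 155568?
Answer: -224321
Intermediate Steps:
I(J) = -108 (I(J) = -11*10 + 2 = -110 + 2 = -108)
(I(-210) - 68645) - 155568 = (-108 - 68645) - 155568 = -68753 - 155568 = -224321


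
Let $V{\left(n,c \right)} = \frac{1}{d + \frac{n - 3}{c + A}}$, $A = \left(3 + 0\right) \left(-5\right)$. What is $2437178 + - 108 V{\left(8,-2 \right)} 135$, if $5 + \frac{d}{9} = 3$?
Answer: $\frac{758210218}{311} \approx 2.438 \cdot 10^{6}$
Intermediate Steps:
$A = -15$ ($A = 3 \left(-5\right) = -15$)
$d = -18$ ($d = -45 + 9 \cdot 3 = -45 + 27 = -18$)
$V{\left(n,c \right)} = \frac{1}{-18 + \frac{-3 + n}{-15 + c}}$ ($V{\left(n,c \right)} = \frac{1}{-18 + \frac{n - 3}{c - 15}} = \frac{1}{-18 + \frac{-3 + n}{-15 + c}}$)
$2437178 + - 108 V{\left(8,-2 \right)} 135 = 2437178 + - 108 \frac{-15 - 2}{267 + 8 - -36} \cdot 135 = 2437178 + - 108 \frac{1}{267 + 8 + 36} \left(-17\right) 135 = 2437178 + - 108 \cdot \frac{1}{311} \left(-17\right) 135 = 2437178 + \left(-108\right) \left(- \frac{17}{311}\right) 135 = 2437178 + \frac{1836}{311} \cdot 135 = 2437178 + \frac{247860}{311} = \frac{758210218}{311}$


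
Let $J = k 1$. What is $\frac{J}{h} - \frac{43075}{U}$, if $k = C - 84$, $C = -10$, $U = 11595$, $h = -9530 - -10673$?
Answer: $- \frac{3354977}{883539} \approx -3.7972$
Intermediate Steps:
$h = 1143$ ($h = -9530 + 10673 = 1143$)
$k = -94$ ($k = -10 - 84 = -94$)
$J = -94$ ($J = \left(-94\right) 1 = -94$)
$\frac{J}{h} - \frac{43075}{U} = - \frac{94}{1143} - \frac{43075}{11595} = \left(-94\right) \frac{1}{1143} - \frac{8615}{2319} = - \frac{94}{1143} - \frac{8615}{2319} = - \frac{3354977}{883539}$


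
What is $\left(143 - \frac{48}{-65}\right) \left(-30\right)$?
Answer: $- \frac{56058}{13} \approx -4312.2$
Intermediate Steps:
$\left(143 - \frac{48}{-65}\right) \left(-30\right) = \left(143 - - \frac{48}{65}\right) \left(-30\right) = \left(143 + \frac{48}{65}\right) \left(-30\right) = \frac{9343}{65} \left(-30\right) = - \frac{56058}{13}$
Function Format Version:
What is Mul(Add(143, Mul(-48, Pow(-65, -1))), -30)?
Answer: Rational(-56058, 13) ≈ -4312.2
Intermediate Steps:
Mul(Add(143, Mul(-48, Pow(-65, -1))), -30) = Mul(Add(143, Mul(-48, Rational(-1, 65))), -30) = Mul(Add(143, Rational(48, 65)), -30) = Mul(Rational(9343, 65), -30) = Rational(-56058, 13)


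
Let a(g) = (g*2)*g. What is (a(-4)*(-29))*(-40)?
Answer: 37120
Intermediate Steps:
a(g) = 2*g² (a(g) = (2*g)*g = 2*g²)
(a(-4)*(-29))*(-40) = ((2*(-4)²)*(-29))*(-40) = ((2*16)*(-29))*(-40) = (32*(-29))*(-40) = -928*(-40) = 37120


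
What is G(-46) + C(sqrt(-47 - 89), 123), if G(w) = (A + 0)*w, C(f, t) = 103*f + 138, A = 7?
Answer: -184 + 206*I*sqrt(34) ≈ -184.0 + 1201.2*I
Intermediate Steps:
C(f, t) = 138 + 103*f
G(w) = 7*w (G(w) = (7 + 0)*w = 7*w)
G(-46) + C(sqrt(-47 - 89), 123) = 7*(-46) + (138 + 103*sqrt(-47 - 89)) = -322 + (138 + 103*sqrt(-136)) = -322 + (138 + 103*(2*I*sqrt(34))) = -322 + (138 + 206*I*sqrt(34)) = -184 + 206*I*sqrt(34)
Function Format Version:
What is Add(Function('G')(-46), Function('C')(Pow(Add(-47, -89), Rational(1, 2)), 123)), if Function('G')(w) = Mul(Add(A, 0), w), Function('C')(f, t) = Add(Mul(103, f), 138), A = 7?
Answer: Add(-184, Mul(206, I, Pow(34, Rational(1, 2)))) ≈ Add(-184.00, Mul(1201.2, I))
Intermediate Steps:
Function('C')(f, t) = Add(138, Mul(103, f))
Function('G')(w) = Mul(7, w) (Function('G')(w) = Mul(Add(7, 0), w) = Mul(7, w))
Add(Function('G')(-46), Function('C')(Pow(Add(-47, -89), Rational(1, 2)), 123)) = Add(Mul(7, -46), Add(138, Mul(103, Pow(Add(-47, -89), Rational(1, 2))))) = Add(-322, Add(138, Mul(103, Pow(-136, Rational(1, 2))))) = Add(-322, Add(138, Mul(103, Mul(2, I, Pow(34, Rational(1, 2)))))) = Add(-322, Add(138, Mul(206, I, Pow(34, Rational(1, 2))))) = Add(-184, Mul(206, I, Pow(34, Rational(1, 2))))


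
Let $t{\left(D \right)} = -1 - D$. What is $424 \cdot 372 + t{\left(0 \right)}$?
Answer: $157727$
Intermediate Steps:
$424 \cdot 372 + t{\left(0 \right)} = 424 \cdot 372 - 1 = 157728 + \left(-1 + 0\right) = 157728 - 1 = 157727$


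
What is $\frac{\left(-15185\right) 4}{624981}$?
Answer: $- \frac{60740}{624981} \approx -0.097187$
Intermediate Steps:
$\frac{\left(-15185\right) 4}{624981} = \left(-60740\right) \frac{1}{624981} = - \frac{60740}{624981}$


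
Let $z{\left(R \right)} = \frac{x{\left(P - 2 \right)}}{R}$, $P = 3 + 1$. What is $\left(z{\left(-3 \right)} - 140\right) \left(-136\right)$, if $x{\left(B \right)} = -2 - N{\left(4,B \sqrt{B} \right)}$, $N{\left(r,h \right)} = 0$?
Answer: $\frac{56848}{3} \approx 18949.0$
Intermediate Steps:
$P = 4$
$x{\left(B \right)} = -2$ ($x{\left(B \right)} = -2 - 0 = -2 + 0 = -2$)
$z{\left(R \right)} = - \frac{2}{R}$
$\left(z{\left(-3 \right)} - 140\right) \left(-136\right) = \left(- \frac{2}{-3} - 140\right) \left(-136\right) = \left(\left(-2\right) \left(- \frac{1}{3}\right) - 140\right) \left(-136\right) = \left(\frac{2}{3} - 140\right) \left(-136\right) = \left(- \frac{418}{3}\right) \left(-136\right) = \frac{56848}{3}$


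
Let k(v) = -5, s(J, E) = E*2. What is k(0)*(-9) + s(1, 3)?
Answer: 51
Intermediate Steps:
s(J, E) = 2*E
k(0)*(-9) + s(1, 3) = -5*(-9) + 2*3 = 45 + 6 = 51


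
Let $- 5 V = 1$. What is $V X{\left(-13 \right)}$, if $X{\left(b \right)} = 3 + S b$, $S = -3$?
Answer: $- \frac{42}{5} \approx -8.4$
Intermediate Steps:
$X{\left(b \right)} = 3 - 3 b$
$V = - \frac{1}{5}$ ($V = \left(- \frac{1}{5}\right) 1 = - \frac{1}{5} \approx -0.2$)
$V X{\left(-13 \right)} = - \frac{3 - -39}{5} = - \frac{3 + 39}{5} = \left(- \frac{1}{5}\right) 42 = - \frac{42}{5}$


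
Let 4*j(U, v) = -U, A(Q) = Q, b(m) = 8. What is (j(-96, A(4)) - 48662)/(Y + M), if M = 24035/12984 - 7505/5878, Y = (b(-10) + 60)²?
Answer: -1856024912688/176473645429 ≈ -10.517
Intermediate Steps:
Y = 4624 (Y = (8 + 60)² = 68² = 4624)
M = 21916405/38159976 (M = 24035*(1/12984) - 7505*1/5878 = 24035/12984 - 7505/5878 = 21916405/38159976 ≈ 0.57433)
j(U, v) = -U/4 (j(U, v) = (-U)/4 = -U/4)
(j(-96, A(4)) - 48662)/(Y + M) = (-¼*(-96) - 48662)/(4624 + 21916405/38159976) = (24 - 48662)/(176473645429/38159976) = -48638*38159976/176473645429 = -1856024912688/176473645429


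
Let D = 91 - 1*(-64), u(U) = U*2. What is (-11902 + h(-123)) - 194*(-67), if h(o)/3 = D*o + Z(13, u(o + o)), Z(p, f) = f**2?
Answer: 670093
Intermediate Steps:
u(U) = 2*U
D = 155 (D = 91 + 64 = 155)
h(o) = 48*o**2 + 465*o (h(o) = 3*(155*o + (2*(o + o))**2) = 3*(155*o + (2*(2*o))**2) = 3*(155*o + (4*o)**2) = 3*(155*o + 16*o**2) = 3*(16*o**2 + 155*o) = 48*o**2 + 465*o)
(-11902 + h(-123)) - 194*(-67) = (-11902 + 3*(-123)*(155 + 16*(-123))) - 194*(-67) = (-11902 + 3*(-123)*(155 - 1968)) + 12998 = (-11902 + 3*(-123)*(-1813)) + 12998 = (-11902 + 668997) + 12998 = 657095 + 12998 = 670093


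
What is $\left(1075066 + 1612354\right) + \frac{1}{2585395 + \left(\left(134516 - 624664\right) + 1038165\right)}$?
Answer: $\frac{8420794077041}{3133412} \approx 2.6874 \cdot 10^{6}$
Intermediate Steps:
$\left(1075066 + 1612354\right) + \frac{1}{2585395 + \left(\left(134516 - 624664\right) + 1038165\right)} = 2687420 + \frac{1}{2585395 + \left(-490148 + 1038165\right)} = 2687420 + \frac{1}{2585395 + 548017} = 2687420 + \frac{1}{3133412} = \frac{8420794077041}{3133412}$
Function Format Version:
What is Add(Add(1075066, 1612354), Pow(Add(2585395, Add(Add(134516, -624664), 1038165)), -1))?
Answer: Rational(8420794077041, 3133412) ≈ 2.6874e+6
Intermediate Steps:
Add(Add(1075066, 1612354), Pow(Add(2585395, Add(Add(134516, -624664), 1038165)), -1)) = Add(2687420, Pow(Add(2585395, Add(-490148, 1038165)), -1)) = Add(2687420, Pow(Add(2585395, 548017), -1)) = Add(2687420, Pow(3133412, -1)) = Add(2687420, Rational(1, 3133412)) = Rational(8420794077041, 3133412)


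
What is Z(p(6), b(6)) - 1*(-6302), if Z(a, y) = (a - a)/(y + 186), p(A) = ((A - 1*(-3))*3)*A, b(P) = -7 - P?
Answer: 6302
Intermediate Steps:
p(A) = A*(9 + 3*A) (p(A) = ((A + 3)*3)*A = ((3 + A)*3)*A = (9 + 3*A)*A = A*(9 + 3*A))
Z(a, y) = 0 (Z(a, y) = 0/(186 + y) = 0)
Z(p(6), b(6)) - 1*(-6302) = 0 - 1*(-6302) = 0 + 6302 = 6302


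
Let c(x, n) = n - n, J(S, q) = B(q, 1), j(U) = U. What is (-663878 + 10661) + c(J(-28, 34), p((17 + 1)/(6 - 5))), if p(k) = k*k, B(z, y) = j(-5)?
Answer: -653217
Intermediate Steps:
B(z, y) = -5
J(S, q) = -5
p(k) = k**2
c(x, n) = 0
(-663878 + 10661) + c(J(-28, 34), p((17 + 1)/(6 - 5))) = (-663878 + 10661) + 0 = -653217 + 0 = -653217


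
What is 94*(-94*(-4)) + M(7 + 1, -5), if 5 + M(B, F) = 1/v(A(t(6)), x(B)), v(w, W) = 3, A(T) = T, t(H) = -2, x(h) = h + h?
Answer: 106018/3 ≈ 35339.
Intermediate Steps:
x(h) = 2*h
M(B, F) = -14/3 (M(B, F) = -5 + 1/3 = -14/3)
94*(-94*(-4)) + M(7 + 1, -5) = 94*(-94*(-4)) - 14/3 = 94*376 - 14/3 = 35344 - 14/3 = 106018/3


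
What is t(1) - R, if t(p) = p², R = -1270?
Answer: 1271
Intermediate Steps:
t(1) - R = 1² - 1*(-1270) = 1 + 1270 = 1271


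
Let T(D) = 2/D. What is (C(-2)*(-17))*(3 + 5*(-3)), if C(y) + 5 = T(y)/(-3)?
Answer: -952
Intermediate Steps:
C(y) = -5 - 2/(3*y) (C(y) = -5 + (2/y)/(-3) = -5 + (2/y)*(-1/3) = -5 - 2/(3*y))
(C(-2)*(-17))*(3 + 5*(-3)) = ((-5 - 2/3/(-2))*(-17))*(3 + 5*(-3)) = ((-5 - 2/3*(-1/2))*(-17))*(3 - 15) = ((-5 + 1/3)*(-17))*(-12) = -14/3*(-17)*(-12) = (238/3)*(-12) = -952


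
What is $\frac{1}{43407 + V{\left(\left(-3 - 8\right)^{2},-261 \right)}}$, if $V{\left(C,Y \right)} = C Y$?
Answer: $\frac{1}{11826} \approx 8.4559 \cdot 10^{-5}$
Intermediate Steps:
$\frac{1}{43407 + V{\left(\left(-3 - 8\right)^{2},-261 \right)}} = \frac{1}{43407 + \left(-3 - 8\right)^{2} \left(-261\right)} = \frac{1}{43407 + \left(-11\right)^{2} \left(-261\right)} = \frac{1}{43407 + 121 \left(-261\right)} = \frac{1}{43407 - 31581} = \frac{1}{11826}$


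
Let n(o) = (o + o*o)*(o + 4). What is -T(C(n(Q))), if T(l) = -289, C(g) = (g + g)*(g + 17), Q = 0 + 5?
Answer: 289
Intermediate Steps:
Q = 5
n(o) = (4 + o)*(o + o²) (n(o) = (o + o²)*(4 + o) = (4 + o)*(o + o²))
C(g) = 2*g*(17 + g) (C(g) = (2*g)*(17 + g) = 2*g*(17 + g))
-T(C(n(Q))) = -1*(-289) = 289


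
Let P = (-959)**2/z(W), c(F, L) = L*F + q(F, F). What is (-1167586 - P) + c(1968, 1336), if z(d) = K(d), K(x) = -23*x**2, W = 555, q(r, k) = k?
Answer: 10369197426931/7084575 ≈ 1.4636e+6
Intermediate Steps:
c(F, L) = F + F*L (c(F, L) = L*F + F = F*L + F = F + F*L)
z(d) = -23*d**2
P = -919681/7084575 (P = (-959)**2/((-23*555**2)) = 919681/((-23*308025)) = 919681/(-7084575) = 919681*(-1/7084575) = -919681/7084575 ≈ -0.12981)
(-1167586 - P) + c(1968, 1336) = (-1167586 - 1*(-919681/7084575)) + 1968*(1 + 1336) = (-1167586 + 919681/7084575) + 1968*1337 = -8271849666269/7084575 + 2631216 = 10369197426931/7084575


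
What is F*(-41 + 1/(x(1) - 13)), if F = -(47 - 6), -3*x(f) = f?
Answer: 67363/40 ≈ 1684.1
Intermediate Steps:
x(f) = -f/3
F = -41 (F = -1*41 = -41)
F*(-41 + 1/(x(1) - 13)) = -41*(-41 + 1/(-⅓*1 - 13)) = -41*(-41 + 1/(-⅓ - 13)) = -41*(-41 + 1/(-40/3)) = -41*(-41 - 3/40) = -41*(-1643/40) = 67363/40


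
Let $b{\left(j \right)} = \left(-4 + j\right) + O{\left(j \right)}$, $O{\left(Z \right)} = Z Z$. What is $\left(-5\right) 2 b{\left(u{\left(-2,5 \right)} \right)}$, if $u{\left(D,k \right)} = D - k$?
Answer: $-380$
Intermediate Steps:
$O{\left(Z \right)} = Z^{2}$
$b{\left(j \right)} = -4 + j + j^{2}$ ($b{\left(j \right)} = \left(-4 + j\right) + j^{2} = -4 + j + j^{2}$)
$\left(-5\right) 2 b{\left(u{\left(-2,5 \right)} \right)} = \left(-5\right) 2 \left(-4 - 7 + \left(-2 - 5\right)^{2}\right) = - 10 \left(-4 - 7 + \left(-2 - 5\right)^{2}\right) = - 10 \left(-4 - 7 + \left(-7\right)^{2}\right) = - 10 \left(-4 - 7 + 49\right) = \left(-10\right) 38 = -380$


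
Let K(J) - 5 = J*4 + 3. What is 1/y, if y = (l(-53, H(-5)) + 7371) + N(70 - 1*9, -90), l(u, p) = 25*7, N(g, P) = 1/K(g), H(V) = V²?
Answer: 252/1901593 ≈ 0.00013252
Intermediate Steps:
K(J) = 8 + 4*J (K(J) = 5 + (J*4 + 3) = 5 + (4*J + 3) = 5 + (3 + 4*J) = 8 + 4*J)
N(g, P) = 1/(8 + 4*g)
l(u, p) = 175
y = 1901593/252 (y = (175 + 7371) + 1/(4*(2 + (70 - 1*9))) = 7546 + 1/(4*(2 + (70 - 9))) = 7546 + 1/(4*(2 + 61)) = 7546 + (¼)/63 = 7546 + (¼)*(1/63) = 7546 + 1/252 = 1901593/252 ≈ 7546.0)
1/y = 1/(1901593/252) = 252/1901593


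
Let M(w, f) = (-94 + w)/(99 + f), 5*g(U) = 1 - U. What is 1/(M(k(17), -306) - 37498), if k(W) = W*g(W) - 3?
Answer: -1035/38809673 ≈ -2.6669e-5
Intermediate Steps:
g(U) = 1/5 - U/5 (g(U) = (1 - U)/5 = 1/5 - U/5)
k(W) = -3 + W*(1/5 - W/5) (k(W) = W*(1/5 - W/5) - 3 = -3 + W*(1/5 - W/5))
M(w, f) = (-94 + w)/(99 + f)
1/(M(k(17), -306) - 37498) = 1/((-94 + (-3 - 1/5*17**2 + (1/5)*17))/(99 - 306) - 37498) = 1/((-94 + (-3 - 1/5*289 + 17/5))/(-207) - 37498) = 1/(-(-94 + (-3 - 289/5 + 17/5))/207 - 37498) = 1/(-(-94 - 287/5)/207 - 37498) = 1/(-1/207*(-757/5) - 37498) = 1/(757/1035 - 37498) = 1/(-38809673/1035) = -1035/38809673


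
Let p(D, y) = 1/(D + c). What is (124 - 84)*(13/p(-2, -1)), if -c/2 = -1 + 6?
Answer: -6240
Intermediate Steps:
c = -10 (c = -2*(-1 + 6) = -2*5 = -10)
p(D, y) = 1/(-10 + D) (p(D, y) = 1/(D - 10) = 1/(-10 + D))
(124 - 84)*(13/p(-2, -1)) = (124 - 84)*(13/(1/(-10 - 2))) = 40*(13/(1/(-12))) = 40*(13/(-1/12)) = 40*(13*(-12)) = 40*(-156) = -6240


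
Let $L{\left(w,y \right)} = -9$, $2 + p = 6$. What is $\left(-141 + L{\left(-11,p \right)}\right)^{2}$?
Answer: $22500$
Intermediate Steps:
$p = 4$ ($p = -2 + 6 = 4$)
$\left(-141 + L{\left(-11,p \right)}\right)^{2} = \left(-141 - 9\right)^{2} = \left(-150\right)^{2} = 22500$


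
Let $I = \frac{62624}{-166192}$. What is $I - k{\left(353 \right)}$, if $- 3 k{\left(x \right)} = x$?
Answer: $\frac{3654869}{31161} \approx 117.29$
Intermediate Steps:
$k{\left(x \right)} = - \frac{x}{3}$
$I = - \frac{3914}{10387}$ ($I = 62624 \left(- \frac{1}{166192}\right) = - \frac{3914}{10387} \approx -0.37682$)
$I - k{\left(353 \right)} = - \frac{3914}{10387} - \left(- \frac{1}{3}\right) 353 = - \frac{3914}{10387} - - \frac{353}{3} = - \frac{3914}{10387} + \frac{353}{3} = \frac{3654869}{31161}$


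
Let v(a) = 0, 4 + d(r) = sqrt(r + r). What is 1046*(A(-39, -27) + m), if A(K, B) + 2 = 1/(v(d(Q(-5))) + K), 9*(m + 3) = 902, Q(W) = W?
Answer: 11650348/117 ≈ 99576.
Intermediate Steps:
d(r) = -4 + sqrt(2)*sqrt(r) (d(r) = -4 + sqrt(r + r) = -4 + sqrt(2*r) = -4 + sqrt(2)*sqrt(r))
m = 875/9 (m = -3 + (1/9)*902 = -3 + 902/9 = 875/9 ≈ 97.222)
A(K, B) = -2 + 1/K (A(K, B) = -2 + 1/(0 + K) = -2 + 1/K)
1046*(A(-39, -27) + m) = 1046*((-2 + 1/(-39)) + 875/9) = 1046*((-2 - 1/39) + 875/9) = 1046*(-79/39 + 875/9) = 1046*(11138/117) = 11650348/117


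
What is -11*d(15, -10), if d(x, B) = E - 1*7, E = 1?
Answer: 66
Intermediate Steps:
d(x, B) = -6 (d(x, B) = 1 - 1*7 = 1 - 7 = -6)
-11*d(15, -10) = -11*(-6) = 66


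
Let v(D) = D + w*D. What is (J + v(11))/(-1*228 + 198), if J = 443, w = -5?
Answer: -133/10 ≈ -13.300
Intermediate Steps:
v(D) = -4*D (v(D) = D - 5*D = -4*D)
(J + v(11))/(-1*228 + 198) = (443 - 4*11)/(-1*228 + 198) = (443 - 44)/(-228 + 198) = 399/(-30) = 399*(-1/30) = -133/10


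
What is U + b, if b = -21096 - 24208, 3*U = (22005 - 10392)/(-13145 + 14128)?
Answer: -44529961/983 ≈ -45300.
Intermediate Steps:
U = 3871/983 (U = ((22005 - 10392)/(-13145 + 14128))/3 = (11613/983)/3 = (11613*(1/983))/3 = (1/3)*(11613/983) = 3871/983 ≈ 3.9379)
b = -45304
U + b = 3871/983 - 45304 = -44529961/983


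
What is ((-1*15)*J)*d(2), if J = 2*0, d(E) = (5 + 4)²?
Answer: 0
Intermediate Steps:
d(E) = 81 (d(E) = 9² = 81)
J = 0
((-1*15)*J)*d(2) = (-1*15*0)*81 = -15*0*81 = 0*81 = 0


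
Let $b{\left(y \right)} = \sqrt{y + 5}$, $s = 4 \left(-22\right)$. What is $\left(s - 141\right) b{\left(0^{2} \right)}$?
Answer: $- 229 \sqrt{5} \approx -512.06$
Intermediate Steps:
$s = -88$
$b{\left(y \right)} = \sqrt{5 + y}$
$\left(s - 141\right) b{\left(0^{2} \right)} = \left(-88 - 141\right) \sqrt{5 + 0^{2}} = - 229 \sqrt{5 + 0} = - 229 \sqrt{5}$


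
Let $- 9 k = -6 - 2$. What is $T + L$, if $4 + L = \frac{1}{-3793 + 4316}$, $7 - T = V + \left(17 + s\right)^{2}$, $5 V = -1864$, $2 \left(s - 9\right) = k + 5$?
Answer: $- \frac{391416287}{847260} \approx -461.98$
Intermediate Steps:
$k = \frac{8}{9}$ ($k = - \frac{-6 - 2}{9} = \left(- \frac{1}{9}\right) \left(-8\right) = \frac{8}{9} \approx 0.88889$)
$s = \frac{215}{18}$ ($s = 9 + \frac{\frac{8}{9} + 5}{2} = 9 + \frac{1}{2} \cdot \frac{53}{9} = 9 + \frac{53}{18} = \frac{215}{18} \approx 11.944$)
$V = - \frac{1864}{5}$ ($V = \frac{1}{5} \left(-1864\right) = - \frac{1864}{5} \approx -372.8$)
$T = - \frac{741929}{1620}$ ($T = 7 - \left(- \frac{1864}{5} + \left(17 + \frac{215}{18}\right)^{2}\right) = 7 - \left(- \frac{1864}{5} + \left(\frac{521}{18}\right)^{2}\right) = 7 - \left(- \frac{1864}{5} + \frac{271441}{324}\right) = 7 - \frac{753269}{1620} = - \frac{741929}{1620} \approx -457.98$)
$L = - \frac{2091}{523}$ ($L = -4 + \frac{1}{-3793 + 4316} = -4 + \frac{1}{523} = - \frac{2091}{523} \approx -3.9981$)
$T + L = - \frac{741929}{1620} - \frac{2091}{523} = - \frac{391416287}{847260}$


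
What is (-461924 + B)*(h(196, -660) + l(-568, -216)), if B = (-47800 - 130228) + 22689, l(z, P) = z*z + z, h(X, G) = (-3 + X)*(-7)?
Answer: -197959330415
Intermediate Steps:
h(X, G) = 21 - 7*X
l(z, P) = z + z**2 (l(z, P) = z**2 + z = z + z**2)
B = -155339 (B = -178028 + 22689 = -155339)
(-461924 + B)*(h(196, -660) + l(-568, -216)) = (-461924 - 155339)*((21 - 7*196) - 568*(1 - 568)) = -617263*((21 - 1372) - 568*(-567)) = -617263*(-1351 + 322056) = -617263*320705 = -197959330415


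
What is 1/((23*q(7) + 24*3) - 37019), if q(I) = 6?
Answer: -1/36809 ≈ -2.7167e-5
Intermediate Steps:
1/((23*q(7) + 24*3) - 37019) = 1/((23*6 + 24*3) - 37019) = 1/((138 + 72) - 37019) = 1/(210 - 37019) = 1/(-36809) = -1/36809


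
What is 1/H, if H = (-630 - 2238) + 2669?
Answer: -1/199 ≈ -0.0050251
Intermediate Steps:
H = -199 (H = -2868 + 2669 = -199)
1/H = 1/(-199) = -1/199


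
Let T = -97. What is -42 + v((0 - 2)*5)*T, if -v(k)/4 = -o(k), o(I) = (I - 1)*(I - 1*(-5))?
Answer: -21382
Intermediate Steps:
o(I) = (-1 + I)*(5 + I) (o(I) = (-1 + I)*(I + 5) = (-1 + I)*(5 + I))
v(k) = -20 + 4*k² + 16*k (v(k) = -(-4)*(-5 + k² + 4*k) = -4*(5 - k² - 4*k) = -20 + 4*k² + 16*k)
-42 + v((0 - 2)*5)*T = -42 + (-20 + 4*((0 - 2)*5)² + 16*((0 - 2)*5))*(-97) = -42 + (-20 + 4*(-2*5)² + 16*(-2*5))*(-97) = -42 + (-20 + 4*(-10)² + 16*(-10))*(-97) = -42 + (-20 + 4*100 - 160)*(-97) = -42 + (-20 + 400 - 160)*(-97) = -42 + 220*(-97) = -42 - 21340 = -21382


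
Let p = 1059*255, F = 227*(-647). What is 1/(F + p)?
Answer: 1/123176 ≈ 8.1185e-6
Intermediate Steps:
F = -146869
p = 270045
1/(F + p) = 1/(-146869 + 270045) = 1/123176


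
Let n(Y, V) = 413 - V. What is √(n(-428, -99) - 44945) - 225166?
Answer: -225166 + 3*I*√4937 ≈ -2.2517e+5 + 210.79*I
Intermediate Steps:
√(n(-428, -99) - 44945) - 225166 = √((413 - 1*(-99)) - 44945) - 225166 = √((413 + 99) - 44945) - 225166 = √(512 - 44945) - 225166 = √(-44433) - 225166 = 3*I*√4937 - 225166 = -225166 + 3*I*√4937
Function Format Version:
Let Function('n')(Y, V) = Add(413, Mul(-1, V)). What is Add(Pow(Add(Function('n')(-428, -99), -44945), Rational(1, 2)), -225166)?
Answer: Add(-225166, Mul(3, I, Pow(4937, Rational(1, 2)))) ≈ Add(-2.2517e+5, Mul(210.79, I))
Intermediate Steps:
Add(Pow(Add(Function('n')(-428, -99), -44945), Rational(1, 2)), -225166) = Add(Pow(Add(Add(413, Mul(-1, -99)), -44945), Rational(1, 2)), -225166) = Add(Pow(Add(Add(413, 99), -44945), Rational(1, 2)), -225166) = Add(Pow(Add(512, -44945), Rational(1, 2)), -225166) = Add(Pow(-44433, Rational(1, 2)), -225166) = Add(Mul(3, I, Pow(4937, Rational(1, 2))), -225166) = Add(-225166, Mul(3, I, Pow(4937, Rational(1, 2))))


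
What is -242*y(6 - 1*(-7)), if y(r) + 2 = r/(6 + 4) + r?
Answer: -14883/5 ≈ -2976.6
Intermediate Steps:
y(r) = -2 + 11*r/10 (y(r) = -2 + (r/(6 + 4) + r) = -2 + (r/10 + r) = -2 + 11*r/10)
-242*y(6 - 1*(-7)) = -242*(-2 + 11*(6 - 1*(-7))/10) = -242*(-2 + 11*(6 + 7)/10) = -242*(-2 + (11/10)*13) = -242*(-2 + 143/10) = -242*123/10 = -14883/5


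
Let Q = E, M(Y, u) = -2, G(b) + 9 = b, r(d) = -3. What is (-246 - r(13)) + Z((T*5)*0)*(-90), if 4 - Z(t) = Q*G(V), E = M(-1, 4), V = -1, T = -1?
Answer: 1197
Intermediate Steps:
G(b) = -9 + b
E = -2
Q = -2
Z(t) = -16 (Z(t) = 4 - (-2)*(-9 - 1) = 4 - (-2)*(-10) = 4 - 1*20 = 4 - 20 = -16)
(-246 - r(13)) + Z((T*5)*0)*(-90) = (-246 - 1*(-3)) - 16*(-90) = (-246 + 3) + 1440 = -243 + 1440 = 1197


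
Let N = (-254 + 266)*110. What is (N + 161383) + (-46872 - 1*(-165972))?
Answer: 281803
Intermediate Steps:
N = 1320 (N = 12*110 = 1320)
(N + 161383) + (-46872 - 1*(-165972)) = (1320 + 161383) + (-46872 - 1*(-165972)) = 162703 + (-46872 + 165972) = 162703 + 119100 = 281803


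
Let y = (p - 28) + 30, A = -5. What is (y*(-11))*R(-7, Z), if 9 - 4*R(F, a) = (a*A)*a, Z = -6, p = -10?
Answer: 4158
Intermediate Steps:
R(F, a) = 9/4 + 5*a**2/4 (R(F, a) = 9/4 - a*(-5)*a/4 = 9/4 - (-5*a)*a/4 = 9/4 - (-5)*a**2/4 = 9/4 + 5*a**2/4)
y = -8 (y = (-10 - 28) + 30 = -38 + 30 = -8)
(y*(-11))*R(-7, Z) = (-8*(-11))*(9/4 + (5/4)*(-6)**2) = 88*(9/4 + (5/4)*36) = 88*(9/4 + 45) = 88*(189/4) = 4158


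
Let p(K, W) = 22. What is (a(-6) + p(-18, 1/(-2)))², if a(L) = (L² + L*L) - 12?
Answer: 6724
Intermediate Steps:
a(L) = -12 + 2*L² (a(L) = (L² + L²) - 12 = 2*L² - 12 = -12 + 2*L²)
(a(-6) + p(-18, 1/(-2)))² = ((-12 + 2*(-6)²) + 22)² = ((-12 + 2*36) + 22)² = ((-12 + 72) + 22)² = (60 + 22)² = 82² = 6724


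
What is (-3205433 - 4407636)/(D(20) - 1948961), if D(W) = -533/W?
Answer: 152261380/38979753 ≈ 3.9062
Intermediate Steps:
(-3205433 - 4407636)/(D(20) - 1948961) = (-3205433 - 4407636)/(-533/20 - 1948961) = -7613069/(-533*1/20 - 1948961) = -7613069/(-533/20 - 1948961) = -7613069/(-38979753/20) = -7613069*(-20/38979753) = 152261380/38979753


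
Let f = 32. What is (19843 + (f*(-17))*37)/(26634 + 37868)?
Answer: -285/64502 ≈ -0.0044185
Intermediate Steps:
(19843 + (f*(-17))*37)/(26634 + 37868) = (19843 + (32*(-17))*37)/(26634 + 37868) = (19843 - 544*37)/64502 = (19843 - 20128)*(1/64502) = -285*1/64502 = -285/64502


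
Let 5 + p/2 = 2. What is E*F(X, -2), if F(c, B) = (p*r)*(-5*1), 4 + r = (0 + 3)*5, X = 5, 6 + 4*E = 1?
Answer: -825/2 ≈ -412.50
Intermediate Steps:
E = -5/4 (E = -3/2 + (¼)*1 = -3/2 + ¼ = -5/4 ≈ -1.2500)
p = -6 (p = -10 + 2*2 = -10 + 4 = -6)
r = 11 (r = -4 + (0 + 3)*5 = -4 + 3*5 = -4 + 15 = 11)
F(c, B) = 330 (F(c, B) = (-6*11)*(-5*1) = -66*(-5) = 330)
E*F(X, -2) = -5/4*330 = -825/2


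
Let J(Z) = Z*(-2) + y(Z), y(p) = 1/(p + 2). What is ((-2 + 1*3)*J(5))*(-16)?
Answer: 1104/7 ≈ 157.71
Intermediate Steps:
y(p) = 1/(2 + p)
J(Z) = 1/(2 + Z) - 2*Z (J(Z) = Z*(-2) + 1/(2 + Z) = -2*Z + 1/(2 + Z) = 1/(2 + Z) - 2*Z)
((-2 + 1*3)*J(5))*(-16) = ((-2 + 1*3)*((1 - 2*5*(2 + 5))/(2 + 5)))*(-16) = ((-2 + 3)*((1 - 2*5*7)/7))*(-16) = (1*((1 - 70)/7))*(-16) = (1*((⅐)*(-69)))*(-16) = (1*(-69/7))*(-16) = -69/7*(-16) = 1104/7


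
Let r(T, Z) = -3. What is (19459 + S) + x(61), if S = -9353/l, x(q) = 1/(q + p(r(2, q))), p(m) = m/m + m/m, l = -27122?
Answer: 33249937235/1708686 ≈ 19459.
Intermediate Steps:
p(m) = 2 (p(m) = 1 + 1 = 2)
x(q) = 1/(2 + q) (x(q) = 1/(q + 2) = 1/(2 + q))
S = 9353/27122 (S = -9353/(-27122) = -9353*(-1/27122) = 9353/27122 ≈ 0.34485)
(19459 + S) + x(61) = (19459 + 9353/27122) + 1/(2 + 61) = 527776351/27122 + 1/63 = 33249937235/1708686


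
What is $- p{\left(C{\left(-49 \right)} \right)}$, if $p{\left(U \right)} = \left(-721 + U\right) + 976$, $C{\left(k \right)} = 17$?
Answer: $-272$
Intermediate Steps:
$p{\left(U \right)} = 255 + U$
$- p{\left(C{\left(-49 \right)} \right)} = - (255 + 17) = \left(-1\right) 272 = -272$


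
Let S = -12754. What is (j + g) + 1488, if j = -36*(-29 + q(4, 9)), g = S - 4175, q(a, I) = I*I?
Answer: -17313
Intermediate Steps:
q(a, I) = I²
g = -16929 (g = -12754 - 4175 = -16929)
j = -1872 (j = -36*(-29 + 9²) = -36*(-29 + 81) = -36*52 = -1872)
(j + g) + 1488 = (-1872 - 16929) + 1488 = -18801 + 1488 = -17313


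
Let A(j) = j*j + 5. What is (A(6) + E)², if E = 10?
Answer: 2601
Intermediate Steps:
A(j) = 5 + j² (A(j) = j² + 5 = 5 + j²)
(A(6) + E)² = ((5 + 6²) + 10)² = ((5 + 36) + 10)² = (41 + 10)² = 51² = 2601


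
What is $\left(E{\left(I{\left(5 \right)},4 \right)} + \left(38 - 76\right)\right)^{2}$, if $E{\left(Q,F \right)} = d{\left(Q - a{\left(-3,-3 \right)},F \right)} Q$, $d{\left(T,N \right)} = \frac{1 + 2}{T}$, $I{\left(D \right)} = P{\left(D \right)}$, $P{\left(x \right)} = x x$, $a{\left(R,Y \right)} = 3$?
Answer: $\frac{579121}{484} \approx 1196.5$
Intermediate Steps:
$P{\left(x \right)} = x^{2}$
$I{\left(D \right)} = D^{2}$
$d{\left(T,N \right)} = \frac{3}{T}$
$E{\left(Q,F \right)} = \frac{3 Q}{-3 + Q}$ ($E{\left(Q,F \right)} = \frac{3}{Q - 3} Q = \frac{3}{-3 + Q} Q = \frac{3 Q}{-3 + Q}$)
$\left(E{\left(I{\left(5 \right)},4 \right)} + \left(38 - 76\right)\right)^{2} = \left(\frac{3 \cdot 5^{2}}{-3 + 5^{2}} + \left(38 - 76\right)\right)^{2} = \left(3 \cdot 25 \frac{1}{-3 + 25} - 38\right)^{2} = \left(3 \cdot 25 \cdot \frac{1}{22} - 38\right)^{2} = \left(\frac{75}{22} - 38\right)^{2} = \left(- \frac{761}{22}\right)^{2} = \frac{579121}{484}$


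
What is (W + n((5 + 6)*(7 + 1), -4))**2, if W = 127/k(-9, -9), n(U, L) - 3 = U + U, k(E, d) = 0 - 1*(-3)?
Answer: 440896/9 ≈ 48988.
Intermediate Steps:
k(E, d) = 3 (k(E, d) = 0 + 3 = 3)
n(U, L) = 3 + 2*U (n(U, L) = 3 + (U + U) = 3 + 2*U)
W = 127/3 ≈ 42.333
(W + n((5 + 6)*(7 + 1), -4))**2 = (127/3 + (3 + 2*((5 + 6)*(7 + 1))))**2 = (127/3 + (3 + 2*(11*8)))**2 = (127/3 + (3 + 2*88))**2 = (127/3 + (3 + 176))**2 = (127/3 + 179)**2 = (664/3)**2 = 440896/9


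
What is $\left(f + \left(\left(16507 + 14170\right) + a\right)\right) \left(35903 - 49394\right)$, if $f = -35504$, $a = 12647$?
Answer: $-105499620$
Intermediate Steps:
$\left(f + \left(\left(16507 + 14170\right) + a\right)\right) \left(35903 - 49394\right) = \left(-35504 + \left(\left(16507 + 14170\right) + 12647\right)\right) \left(35903 - 49394\right) = \left(-35504 + \left(30677 + 12647\right)\right) \left(-13491\right) = \left(-35504 + 43324\right) \left(-13491\right) = 7820 \left(-13491\right) = -105499620$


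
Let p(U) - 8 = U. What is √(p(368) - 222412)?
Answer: 2*I*√55509 ≈ 471.21*I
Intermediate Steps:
p(U) = 8 + U
√(p(368) - 222412) = √((8 + 368) - 222412) = √(376 - 222412) = √(-222036) = 2*I*√55509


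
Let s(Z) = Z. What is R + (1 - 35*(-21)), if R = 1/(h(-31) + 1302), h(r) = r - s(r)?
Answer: 958273/1302 ≈ 736.00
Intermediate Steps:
h(r) = 0 (h(r) = r - r = 0)
R = 1/1302 (R = 1/(0 + 1302) = 1/1302 ≈ 0.00076805)
R + (1 - 35*(-21)) = 1/1302 + (1 - 35*(-21)) = 1/1302 + (1 + 735) = 1/1302 + 736 = 958273/1302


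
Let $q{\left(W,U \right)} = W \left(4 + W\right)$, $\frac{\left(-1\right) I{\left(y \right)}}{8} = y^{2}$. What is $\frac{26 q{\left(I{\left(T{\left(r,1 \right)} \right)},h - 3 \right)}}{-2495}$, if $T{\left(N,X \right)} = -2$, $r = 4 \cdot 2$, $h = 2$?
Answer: $- \frac{23296}{2495} \approx -9.3371$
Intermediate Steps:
$r = 8$
$I{\left(y \right)} = - 8 y^{2}$
$\frac{26 q{\left(I{\left(T{\left(r,1 \right)} \right)},h - 3 \right)}}{-2495} = \frac{26 - 8 \left(-2\right)^{2} \left(4 - 8 \left(-2\right)^{2}\right)}{-2495} = 26 \left(-8\right) 4 \left(4 - 32\right) \left(- \frac{1}{2495}\right) = 26 \left(- 32 \left(4 - 32\right)\right) \left(- \frac{1}{2495}\right) = 26 \left(\left(-32\right) \left(-28\right)\right) \left(- \frac{1}{2495}\right) = 26 \cdot 896 \left(- \frac{1}{2495}\right) = 23296 \left(- \frac{1}{2495}\right) = - \frac{23296}{2495}$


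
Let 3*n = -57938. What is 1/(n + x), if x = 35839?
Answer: 3/49579 ≈ 6.0509e-5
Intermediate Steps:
n = -57938/3 (n = (⅓)*(-57938) = -57938/3 ≈ -19313.)
1/(n + x) = 1/(-57938/3 + 35839) = 1/(49579/3) = 3/49579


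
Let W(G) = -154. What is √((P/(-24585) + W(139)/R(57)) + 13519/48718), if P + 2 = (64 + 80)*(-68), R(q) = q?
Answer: I*√116573306181082784110/7585636190 ≈ 1.4233*I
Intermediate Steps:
P = -9794 (P = -2 + (64 + 80)*(-68) = -2 + 144*(-68) = -2 - 9792 = -9794)
√((P/(-24585) + W(139)/R(57)) + 13519/48718) = √((-9794/(-24585) - 154/57) + 13519/48718) = √((-9794*(-1/24585) - 154*1/57) + 13519*(1/48718)) = √((9794/24585 - 154/57) + 13519/48718) = √(-358648/155705 + 13519/48718) = √(-15367637369/7585636190) = I*√116573306181082784110/7585636190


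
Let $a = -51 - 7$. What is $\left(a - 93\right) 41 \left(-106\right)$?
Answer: $656246$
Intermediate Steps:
$a = -58$
$\left(a - 93\right) 41 \left(-106\right) = \left(-58 - 93\right) 41 \left(-106\right) = \left(-151\right) 41 \left(-106\right) = \left(-6191\right) \left(-106\right) = 656246$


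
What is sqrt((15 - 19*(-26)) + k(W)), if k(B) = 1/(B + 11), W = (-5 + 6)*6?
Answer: sqrt(147118)/17 ≈ 22.562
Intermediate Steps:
W = 6 (W = 1*6 = 6)
k(B) = 1/(11 + B)
sqrt((15 - 19*(-26)) + k(W)) = sqrt((15 - 19*(-26)) + 1/(11 + 6)) = sqrt((15 + 494) + 1/17) = sqrt(509 + 1/17) = sqrt(8654/17) = sqrt(147118)/17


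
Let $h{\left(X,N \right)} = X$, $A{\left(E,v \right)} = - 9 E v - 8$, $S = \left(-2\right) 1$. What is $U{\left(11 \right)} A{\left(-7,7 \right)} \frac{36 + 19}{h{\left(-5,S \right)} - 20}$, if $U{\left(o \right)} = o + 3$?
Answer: $- \frac{66682}{5} \approx -13336.0$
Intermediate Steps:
$U{\left(o \right)} = 3 + o$
$S = -2$
$A{\left(E,v \right)} = -8 - 9 E v$ ($A{\left(E,v \right)} = - 9 E v - 8 = -8 - 9 E v$)
$U{\left(11 \right)} A{\left(-7,7 \right)} \frac{36 + 19}{h{\left(-5,S \right)} - 20} = \left(3 + 11\right) \left(-8 - \left(-63\right) 7\right) \frac{36 + 19}{-5 - 20} = 14 \left(-8 + 441\right) \frac{55}{-25} = 14 \cdot 433 \cdot 55 \left(- \frac{1}{25}\right) = 6062 \left(- \frac{11}{5}\right) = - \frac{66682}{5}$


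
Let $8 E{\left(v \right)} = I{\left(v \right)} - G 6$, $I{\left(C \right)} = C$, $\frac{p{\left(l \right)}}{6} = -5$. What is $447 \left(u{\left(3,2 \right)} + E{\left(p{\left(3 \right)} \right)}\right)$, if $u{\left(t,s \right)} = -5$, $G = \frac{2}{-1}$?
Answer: $- \frac{12963}{4} \approx -3240.8$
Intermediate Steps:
$G = -2$ ($G = 2 \left(-1\right) = -2$)
$p{\left(l \right)} = -30$ ($p{\left(l \right)} = 6 \left(-5\right) = -30$)
$E{\left(v \right)} = \frac{3}{2} + \frac{v}{8}$ ($E{\left(v \right)} = \frac{v - \left(-2\right) 6}{8} = \frac{v - -12}{8} = \frac{v + 12}{8} = \frac{12 + v}{8} = \frac{3}{2} + \frac{v}{8}$)
$447 \left(u{\left(3,2 \right)} + E{\left(p{\left(3 \right)} \right)}\right) = 447 \left(-5 + \left(\frac{3}{2} + \frac{1}{8} \left(-30\right)\right)\right) = 447 \left(-5 + \left(\frac{3}{2} - \frac{15}{4}\right)\right) = 447 \left(-5 - \frac{9}{4}\right) = 447 \left(- \frac{29}{4}\right) = - \frac{12963}{4}$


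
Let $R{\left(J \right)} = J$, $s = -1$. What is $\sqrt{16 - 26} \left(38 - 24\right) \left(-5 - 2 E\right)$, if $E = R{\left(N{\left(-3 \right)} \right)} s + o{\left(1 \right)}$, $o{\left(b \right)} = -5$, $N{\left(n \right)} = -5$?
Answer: $- 70 i \sqrt{10} \approx - 221.36 i$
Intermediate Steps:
$E = 0$ ($E = \left(-5\right) \left(-1\right) - 5 = 5 - 5 = 0$)
$\sqrt{16 - 26} \left(38 - 24\right) \left(-5 - 2 E\right) = \sqrt{16 - 26} \left(38 - 24\right) \left(-5 - 0\right) = \sqrt{-10} \cdot 14 \left(-5 + 0\right) = i \sqrt{10} \cdot 14 \left(-5\right) = 14 i \sqrt{10} \left(-5\right) = - 70 i \sqrt{10}$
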